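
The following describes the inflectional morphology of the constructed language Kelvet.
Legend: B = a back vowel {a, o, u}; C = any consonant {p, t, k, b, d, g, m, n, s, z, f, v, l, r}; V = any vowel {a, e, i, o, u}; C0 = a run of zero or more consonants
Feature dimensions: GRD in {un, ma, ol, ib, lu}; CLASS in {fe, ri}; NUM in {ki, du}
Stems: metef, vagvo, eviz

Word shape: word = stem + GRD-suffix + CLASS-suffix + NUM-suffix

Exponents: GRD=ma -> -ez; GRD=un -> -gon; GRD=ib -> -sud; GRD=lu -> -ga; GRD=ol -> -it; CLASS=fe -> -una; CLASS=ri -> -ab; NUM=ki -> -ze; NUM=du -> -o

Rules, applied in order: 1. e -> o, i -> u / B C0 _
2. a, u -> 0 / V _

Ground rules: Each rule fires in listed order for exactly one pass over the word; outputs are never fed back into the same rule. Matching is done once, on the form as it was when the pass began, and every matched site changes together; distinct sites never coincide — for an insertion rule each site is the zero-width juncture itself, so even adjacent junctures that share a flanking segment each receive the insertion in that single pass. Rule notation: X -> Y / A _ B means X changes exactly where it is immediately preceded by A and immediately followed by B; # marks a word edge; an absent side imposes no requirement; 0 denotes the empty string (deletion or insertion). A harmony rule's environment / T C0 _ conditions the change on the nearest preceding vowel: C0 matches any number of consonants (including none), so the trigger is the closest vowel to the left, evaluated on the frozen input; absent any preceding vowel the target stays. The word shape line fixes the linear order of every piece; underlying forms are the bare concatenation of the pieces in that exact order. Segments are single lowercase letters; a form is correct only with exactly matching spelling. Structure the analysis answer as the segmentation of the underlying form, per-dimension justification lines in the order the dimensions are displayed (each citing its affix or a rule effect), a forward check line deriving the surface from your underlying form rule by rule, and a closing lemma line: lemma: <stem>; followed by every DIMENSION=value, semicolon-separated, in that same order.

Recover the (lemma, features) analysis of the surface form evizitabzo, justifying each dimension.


underlying: eviz-it-ab-ze
GRD=ol - signalled by the affix -it
CLASS=ri - signalled by the affix -ab
NUM=ki - signalled by the affix -ze
check: evizitabze -> evizitabzo -> evizitabzo
lemma: eviz; GRD=ol; CLASS=ri; NUM=ki


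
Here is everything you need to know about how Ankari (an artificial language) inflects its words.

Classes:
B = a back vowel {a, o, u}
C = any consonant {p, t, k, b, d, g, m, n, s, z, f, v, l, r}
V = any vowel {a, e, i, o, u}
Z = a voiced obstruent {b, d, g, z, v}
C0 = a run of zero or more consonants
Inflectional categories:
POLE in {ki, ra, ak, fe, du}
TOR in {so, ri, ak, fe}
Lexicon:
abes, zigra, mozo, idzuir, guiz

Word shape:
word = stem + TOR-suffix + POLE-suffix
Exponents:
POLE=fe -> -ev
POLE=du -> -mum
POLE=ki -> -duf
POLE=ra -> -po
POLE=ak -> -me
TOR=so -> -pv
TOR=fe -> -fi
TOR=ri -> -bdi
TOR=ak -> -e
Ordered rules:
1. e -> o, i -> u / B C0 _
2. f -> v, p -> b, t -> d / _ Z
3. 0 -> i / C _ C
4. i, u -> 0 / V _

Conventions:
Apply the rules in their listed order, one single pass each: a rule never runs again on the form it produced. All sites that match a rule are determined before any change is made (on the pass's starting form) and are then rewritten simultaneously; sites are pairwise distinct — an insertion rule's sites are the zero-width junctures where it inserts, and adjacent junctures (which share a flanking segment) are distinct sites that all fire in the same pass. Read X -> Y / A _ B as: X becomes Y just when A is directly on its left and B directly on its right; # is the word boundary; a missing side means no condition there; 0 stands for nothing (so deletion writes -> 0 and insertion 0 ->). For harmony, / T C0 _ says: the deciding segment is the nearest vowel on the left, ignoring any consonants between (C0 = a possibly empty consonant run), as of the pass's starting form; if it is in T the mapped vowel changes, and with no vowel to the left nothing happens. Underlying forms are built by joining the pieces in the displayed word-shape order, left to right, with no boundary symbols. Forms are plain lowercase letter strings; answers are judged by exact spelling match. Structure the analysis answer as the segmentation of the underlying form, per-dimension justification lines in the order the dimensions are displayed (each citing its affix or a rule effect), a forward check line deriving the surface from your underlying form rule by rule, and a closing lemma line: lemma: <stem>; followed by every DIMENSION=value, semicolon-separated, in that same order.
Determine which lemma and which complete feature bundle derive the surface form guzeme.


underlying: guiz-e-me
POLE=ak - signalled by the affix -me
TOR=ak - signalled by the affix -e
check: guizeme -> guuzeme -> guuzeme -> guuzeme -> guzeme
lemma: guiz; POLE=ak; TOR=ak


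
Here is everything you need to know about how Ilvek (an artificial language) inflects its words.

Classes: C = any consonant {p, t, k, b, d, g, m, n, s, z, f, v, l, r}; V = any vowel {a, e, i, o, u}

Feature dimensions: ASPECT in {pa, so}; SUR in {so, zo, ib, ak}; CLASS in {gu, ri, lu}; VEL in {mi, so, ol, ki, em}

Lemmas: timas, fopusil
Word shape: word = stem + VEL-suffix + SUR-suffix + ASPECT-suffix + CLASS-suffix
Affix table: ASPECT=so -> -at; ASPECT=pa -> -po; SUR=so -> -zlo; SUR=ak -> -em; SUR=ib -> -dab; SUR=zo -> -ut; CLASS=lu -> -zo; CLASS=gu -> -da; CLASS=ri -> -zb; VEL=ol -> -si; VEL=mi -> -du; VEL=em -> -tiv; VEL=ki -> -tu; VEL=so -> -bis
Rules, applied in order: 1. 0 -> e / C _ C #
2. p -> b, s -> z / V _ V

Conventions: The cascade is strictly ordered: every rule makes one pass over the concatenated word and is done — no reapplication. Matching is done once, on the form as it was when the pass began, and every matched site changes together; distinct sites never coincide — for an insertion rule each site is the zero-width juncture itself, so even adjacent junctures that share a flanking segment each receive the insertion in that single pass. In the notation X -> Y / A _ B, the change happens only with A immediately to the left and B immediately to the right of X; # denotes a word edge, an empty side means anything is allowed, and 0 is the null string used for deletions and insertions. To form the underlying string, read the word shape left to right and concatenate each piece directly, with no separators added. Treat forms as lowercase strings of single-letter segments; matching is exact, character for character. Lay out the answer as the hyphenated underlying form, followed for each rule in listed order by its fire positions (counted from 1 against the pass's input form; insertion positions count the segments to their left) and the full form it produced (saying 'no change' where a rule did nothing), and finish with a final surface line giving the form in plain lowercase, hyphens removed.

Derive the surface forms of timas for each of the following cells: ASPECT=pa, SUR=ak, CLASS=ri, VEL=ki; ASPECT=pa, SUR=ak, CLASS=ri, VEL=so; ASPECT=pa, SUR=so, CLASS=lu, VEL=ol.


cell ASPECT=pa, SUR=ak, CLASS=ri, VEL=ki:
underlying: timas-tu-em-po-zb
1. 0 -> e / C _ C #: inserts after position(s) 12: timastuempozeb
2. p -> b, s -> z / V _ V: no change
surface: timastuempozeb

cell ASPECT=pa, SUR=ak, CLASS=ri, VEL=so:
underlying: timas-bis-em-po-zb
1. 0 -> e / C _ C #: inserts after position(s) 13: timasbisempozeb
2. p -> b, s -> z / V _ V: fires at position(s) 8: timasbizempozeb
surface: timasbizempozeb

cell ASPECT=pa, SUR=so, CLASS=lu, VEL=ol:
underlying: timas-si-zlo-po-zo
1. 0 -> e / C _ C #: no change
2. p -> b, s -> z / V _ V: fires at position(s) 11: timassizlobozo
surface: timassizlobozo


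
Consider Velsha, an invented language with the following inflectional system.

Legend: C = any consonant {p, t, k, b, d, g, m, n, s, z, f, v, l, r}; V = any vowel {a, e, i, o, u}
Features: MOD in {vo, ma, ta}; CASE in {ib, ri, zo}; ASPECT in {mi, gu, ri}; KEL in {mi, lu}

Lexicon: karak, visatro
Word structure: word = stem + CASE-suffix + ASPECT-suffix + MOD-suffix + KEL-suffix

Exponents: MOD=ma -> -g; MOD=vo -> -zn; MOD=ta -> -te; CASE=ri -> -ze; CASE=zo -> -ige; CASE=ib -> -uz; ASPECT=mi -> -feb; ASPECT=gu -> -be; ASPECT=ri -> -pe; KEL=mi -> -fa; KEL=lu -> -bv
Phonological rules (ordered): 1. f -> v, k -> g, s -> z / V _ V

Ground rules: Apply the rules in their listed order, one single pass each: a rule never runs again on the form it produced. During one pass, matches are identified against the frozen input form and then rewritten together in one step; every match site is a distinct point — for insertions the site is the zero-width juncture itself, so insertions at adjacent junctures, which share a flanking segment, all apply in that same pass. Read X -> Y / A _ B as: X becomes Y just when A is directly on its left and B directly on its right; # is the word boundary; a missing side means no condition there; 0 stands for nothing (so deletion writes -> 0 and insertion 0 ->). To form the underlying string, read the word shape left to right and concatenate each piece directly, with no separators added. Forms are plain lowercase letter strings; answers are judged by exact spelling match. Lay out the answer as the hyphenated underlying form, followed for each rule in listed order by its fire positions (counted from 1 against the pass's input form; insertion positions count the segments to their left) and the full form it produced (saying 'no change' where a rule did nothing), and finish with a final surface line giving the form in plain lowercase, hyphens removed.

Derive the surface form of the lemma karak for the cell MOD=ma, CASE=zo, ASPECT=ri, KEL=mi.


underlying: karak-ige-pe-g-fa
1. f -> v, k -> g, s -> z / V _ V: fires at position(s) 5: karagigepegfa
surface: karagigepegfa


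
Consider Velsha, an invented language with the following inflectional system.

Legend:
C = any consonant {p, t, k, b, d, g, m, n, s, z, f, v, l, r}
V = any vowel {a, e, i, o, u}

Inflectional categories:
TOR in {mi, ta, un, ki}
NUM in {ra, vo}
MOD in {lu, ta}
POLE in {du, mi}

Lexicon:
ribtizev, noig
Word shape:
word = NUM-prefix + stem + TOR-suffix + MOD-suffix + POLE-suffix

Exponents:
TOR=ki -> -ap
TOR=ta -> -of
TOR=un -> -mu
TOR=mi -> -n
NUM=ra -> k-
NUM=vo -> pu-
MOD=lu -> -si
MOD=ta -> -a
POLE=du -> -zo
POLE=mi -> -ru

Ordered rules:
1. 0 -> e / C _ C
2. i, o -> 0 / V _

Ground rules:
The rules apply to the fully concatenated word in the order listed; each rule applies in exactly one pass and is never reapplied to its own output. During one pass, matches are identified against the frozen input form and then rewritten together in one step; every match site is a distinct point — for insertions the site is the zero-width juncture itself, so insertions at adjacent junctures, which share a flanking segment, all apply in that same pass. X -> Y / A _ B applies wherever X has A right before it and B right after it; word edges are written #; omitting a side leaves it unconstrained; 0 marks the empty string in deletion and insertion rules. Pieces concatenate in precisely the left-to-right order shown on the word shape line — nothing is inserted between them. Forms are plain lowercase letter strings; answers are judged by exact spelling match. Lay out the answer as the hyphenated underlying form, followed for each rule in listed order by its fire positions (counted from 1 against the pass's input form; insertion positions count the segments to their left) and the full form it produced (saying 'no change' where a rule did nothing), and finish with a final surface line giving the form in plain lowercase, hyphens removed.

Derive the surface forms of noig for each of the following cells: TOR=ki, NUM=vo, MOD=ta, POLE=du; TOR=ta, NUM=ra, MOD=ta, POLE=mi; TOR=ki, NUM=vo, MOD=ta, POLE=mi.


cell TOR=ki, NUM=vo, MOD=ta, POLE=du:
underlying: pu-noig-ap-a-zo
1. 0 -> e / C _ C: no change
2. i, o -> 0 / V _: fires at position(s) 5: punogapazo
surface: punogapazo

cell TOR=ta, NUM=ra, MOD=ta, POLE=mi:
underlying: k-noig-of-a-ru
1. 0 -> e / C _ C: inserts after position(s) 1: kenoigofaru
2. i, o -> 0 / V _: fires at position(s) 5: kenogofaru
surface: kenogofaru

cell TOR=ki, NUM=vo, MOD=ta, POLE=mi:
underlying: pu-noig-ap-a-ru
1. 0 -> e / C _ C: no change
2. i, o -> 0 / V _: fires at position(s) 5: punogaparu
surface: punogaparu


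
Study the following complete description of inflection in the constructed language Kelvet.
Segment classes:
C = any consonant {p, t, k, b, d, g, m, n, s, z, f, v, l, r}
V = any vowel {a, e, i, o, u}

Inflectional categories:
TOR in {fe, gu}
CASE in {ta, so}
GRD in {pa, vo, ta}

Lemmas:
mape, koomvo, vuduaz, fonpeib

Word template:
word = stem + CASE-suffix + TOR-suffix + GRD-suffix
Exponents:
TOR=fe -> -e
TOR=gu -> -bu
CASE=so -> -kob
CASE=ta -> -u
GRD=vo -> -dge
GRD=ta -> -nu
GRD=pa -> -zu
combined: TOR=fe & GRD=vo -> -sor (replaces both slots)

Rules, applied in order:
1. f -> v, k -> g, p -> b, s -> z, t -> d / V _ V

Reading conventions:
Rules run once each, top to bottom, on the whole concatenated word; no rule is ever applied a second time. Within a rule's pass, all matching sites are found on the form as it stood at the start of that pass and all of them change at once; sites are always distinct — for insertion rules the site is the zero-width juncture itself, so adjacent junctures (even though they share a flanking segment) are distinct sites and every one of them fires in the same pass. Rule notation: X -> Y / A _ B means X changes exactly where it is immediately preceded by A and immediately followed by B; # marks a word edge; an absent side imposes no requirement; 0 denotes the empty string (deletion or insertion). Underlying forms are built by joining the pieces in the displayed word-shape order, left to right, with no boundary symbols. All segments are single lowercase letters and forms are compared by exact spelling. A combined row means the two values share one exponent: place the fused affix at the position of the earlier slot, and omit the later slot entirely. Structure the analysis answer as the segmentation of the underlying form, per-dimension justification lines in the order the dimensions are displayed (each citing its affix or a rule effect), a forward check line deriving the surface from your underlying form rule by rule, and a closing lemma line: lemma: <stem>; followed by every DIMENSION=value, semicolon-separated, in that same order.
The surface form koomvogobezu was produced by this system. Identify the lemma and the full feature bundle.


underlying: koomvo-kob-e-zu
TOR=fe - signalled by the affix -e
CASE=so - signalled by the affix -kob
GRD=pa - signalled by the affix -zu
check: koomvokobezu -> koomvogobezu
lemma: koomvo; TOR=fe; CASE=so; GRD=pa


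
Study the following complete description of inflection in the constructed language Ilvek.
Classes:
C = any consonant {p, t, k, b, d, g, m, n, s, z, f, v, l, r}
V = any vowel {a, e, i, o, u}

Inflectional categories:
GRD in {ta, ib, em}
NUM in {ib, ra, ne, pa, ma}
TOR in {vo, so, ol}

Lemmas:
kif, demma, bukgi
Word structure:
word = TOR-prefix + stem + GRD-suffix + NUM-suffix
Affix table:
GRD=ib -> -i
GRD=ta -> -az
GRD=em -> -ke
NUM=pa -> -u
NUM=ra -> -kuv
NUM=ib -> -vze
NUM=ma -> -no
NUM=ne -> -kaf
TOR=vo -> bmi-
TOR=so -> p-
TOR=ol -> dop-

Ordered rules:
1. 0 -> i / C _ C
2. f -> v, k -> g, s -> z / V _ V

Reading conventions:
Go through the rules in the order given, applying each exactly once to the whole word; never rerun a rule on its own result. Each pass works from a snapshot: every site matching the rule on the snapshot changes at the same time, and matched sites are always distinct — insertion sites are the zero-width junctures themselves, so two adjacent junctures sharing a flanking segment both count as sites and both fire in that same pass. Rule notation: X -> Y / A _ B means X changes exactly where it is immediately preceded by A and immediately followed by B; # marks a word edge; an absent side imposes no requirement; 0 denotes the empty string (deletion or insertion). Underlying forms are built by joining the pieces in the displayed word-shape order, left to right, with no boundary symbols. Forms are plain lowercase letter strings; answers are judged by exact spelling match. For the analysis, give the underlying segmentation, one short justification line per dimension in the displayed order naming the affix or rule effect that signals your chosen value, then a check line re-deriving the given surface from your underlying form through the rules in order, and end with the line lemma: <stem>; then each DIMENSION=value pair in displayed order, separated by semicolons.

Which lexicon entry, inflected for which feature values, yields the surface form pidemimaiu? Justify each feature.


underlying: p-demma-i-u
GRD=ib - signalled by the affix -i
NUM=pa - signalled by the affix -u
TOR=so - signalled by the affix p-
check: pdemmaiu -> pidemimaiu -> pidemimaiu
lemma: demma; GRD=ib; NUM=pa; TOR=so


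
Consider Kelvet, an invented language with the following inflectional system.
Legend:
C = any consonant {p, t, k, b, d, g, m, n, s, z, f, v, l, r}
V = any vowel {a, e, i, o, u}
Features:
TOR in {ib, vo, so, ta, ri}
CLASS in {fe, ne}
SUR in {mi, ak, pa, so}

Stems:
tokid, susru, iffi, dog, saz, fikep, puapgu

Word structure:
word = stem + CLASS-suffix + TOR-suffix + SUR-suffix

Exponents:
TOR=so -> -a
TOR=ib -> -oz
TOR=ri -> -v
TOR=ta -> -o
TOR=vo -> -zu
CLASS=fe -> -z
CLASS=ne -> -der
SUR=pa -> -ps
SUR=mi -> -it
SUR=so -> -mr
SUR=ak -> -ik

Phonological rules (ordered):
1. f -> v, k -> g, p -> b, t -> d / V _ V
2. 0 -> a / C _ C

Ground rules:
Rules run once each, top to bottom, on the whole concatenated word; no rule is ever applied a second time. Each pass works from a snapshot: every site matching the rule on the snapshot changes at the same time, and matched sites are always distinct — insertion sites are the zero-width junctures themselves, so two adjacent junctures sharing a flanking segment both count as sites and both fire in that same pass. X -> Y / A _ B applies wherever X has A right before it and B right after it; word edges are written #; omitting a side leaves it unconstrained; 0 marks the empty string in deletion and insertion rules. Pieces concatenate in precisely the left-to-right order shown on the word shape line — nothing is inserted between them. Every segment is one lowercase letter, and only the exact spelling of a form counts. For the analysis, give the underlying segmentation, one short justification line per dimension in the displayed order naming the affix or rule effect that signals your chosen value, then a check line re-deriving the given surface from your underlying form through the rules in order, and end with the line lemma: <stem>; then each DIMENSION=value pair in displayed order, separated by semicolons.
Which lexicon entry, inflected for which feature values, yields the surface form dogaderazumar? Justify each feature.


underlying: dog-der-zu-mr
TOR=vo - signalled by the affix -zu
CLASS=ne - signalled by the affix -der
SUR=so - signalled by the affix -mr
check: dogderzumr -> dogderzumr -> dogaderazumar
lemma: dog; TOR=vo; CLASS=ne; SUR=so


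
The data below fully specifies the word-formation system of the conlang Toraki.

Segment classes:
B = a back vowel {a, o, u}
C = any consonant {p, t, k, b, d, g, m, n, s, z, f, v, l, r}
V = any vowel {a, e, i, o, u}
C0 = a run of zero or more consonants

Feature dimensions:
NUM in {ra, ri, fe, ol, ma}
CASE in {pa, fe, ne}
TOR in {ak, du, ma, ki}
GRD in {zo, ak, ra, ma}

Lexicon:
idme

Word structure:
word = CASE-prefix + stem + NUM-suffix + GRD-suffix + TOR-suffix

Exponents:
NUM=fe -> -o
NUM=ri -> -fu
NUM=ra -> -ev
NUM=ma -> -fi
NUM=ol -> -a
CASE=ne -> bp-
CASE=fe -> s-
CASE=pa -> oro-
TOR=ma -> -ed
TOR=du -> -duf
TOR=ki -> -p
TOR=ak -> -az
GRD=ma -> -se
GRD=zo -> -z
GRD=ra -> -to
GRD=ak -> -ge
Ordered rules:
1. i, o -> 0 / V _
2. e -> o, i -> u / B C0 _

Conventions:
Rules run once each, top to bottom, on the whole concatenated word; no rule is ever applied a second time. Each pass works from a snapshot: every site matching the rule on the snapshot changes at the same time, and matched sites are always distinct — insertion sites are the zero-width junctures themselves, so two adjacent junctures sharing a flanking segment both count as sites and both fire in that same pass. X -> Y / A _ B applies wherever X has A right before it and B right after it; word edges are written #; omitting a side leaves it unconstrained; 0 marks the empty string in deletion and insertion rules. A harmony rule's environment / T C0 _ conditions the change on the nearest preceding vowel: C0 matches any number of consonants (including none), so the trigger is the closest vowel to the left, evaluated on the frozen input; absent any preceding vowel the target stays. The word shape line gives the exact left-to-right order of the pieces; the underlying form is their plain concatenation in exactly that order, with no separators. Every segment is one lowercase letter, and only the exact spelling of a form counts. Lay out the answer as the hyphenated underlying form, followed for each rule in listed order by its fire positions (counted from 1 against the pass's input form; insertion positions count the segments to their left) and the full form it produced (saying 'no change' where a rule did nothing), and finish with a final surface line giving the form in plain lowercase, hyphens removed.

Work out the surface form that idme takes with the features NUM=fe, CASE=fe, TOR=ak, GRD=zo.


underlying: s-idme-o-z-az
1. i, o -> 0 / V _: fires at position(s) 6: sidmezaz
2. e -> o, i -> u / B C0 _: no change
surface: sidmezaz


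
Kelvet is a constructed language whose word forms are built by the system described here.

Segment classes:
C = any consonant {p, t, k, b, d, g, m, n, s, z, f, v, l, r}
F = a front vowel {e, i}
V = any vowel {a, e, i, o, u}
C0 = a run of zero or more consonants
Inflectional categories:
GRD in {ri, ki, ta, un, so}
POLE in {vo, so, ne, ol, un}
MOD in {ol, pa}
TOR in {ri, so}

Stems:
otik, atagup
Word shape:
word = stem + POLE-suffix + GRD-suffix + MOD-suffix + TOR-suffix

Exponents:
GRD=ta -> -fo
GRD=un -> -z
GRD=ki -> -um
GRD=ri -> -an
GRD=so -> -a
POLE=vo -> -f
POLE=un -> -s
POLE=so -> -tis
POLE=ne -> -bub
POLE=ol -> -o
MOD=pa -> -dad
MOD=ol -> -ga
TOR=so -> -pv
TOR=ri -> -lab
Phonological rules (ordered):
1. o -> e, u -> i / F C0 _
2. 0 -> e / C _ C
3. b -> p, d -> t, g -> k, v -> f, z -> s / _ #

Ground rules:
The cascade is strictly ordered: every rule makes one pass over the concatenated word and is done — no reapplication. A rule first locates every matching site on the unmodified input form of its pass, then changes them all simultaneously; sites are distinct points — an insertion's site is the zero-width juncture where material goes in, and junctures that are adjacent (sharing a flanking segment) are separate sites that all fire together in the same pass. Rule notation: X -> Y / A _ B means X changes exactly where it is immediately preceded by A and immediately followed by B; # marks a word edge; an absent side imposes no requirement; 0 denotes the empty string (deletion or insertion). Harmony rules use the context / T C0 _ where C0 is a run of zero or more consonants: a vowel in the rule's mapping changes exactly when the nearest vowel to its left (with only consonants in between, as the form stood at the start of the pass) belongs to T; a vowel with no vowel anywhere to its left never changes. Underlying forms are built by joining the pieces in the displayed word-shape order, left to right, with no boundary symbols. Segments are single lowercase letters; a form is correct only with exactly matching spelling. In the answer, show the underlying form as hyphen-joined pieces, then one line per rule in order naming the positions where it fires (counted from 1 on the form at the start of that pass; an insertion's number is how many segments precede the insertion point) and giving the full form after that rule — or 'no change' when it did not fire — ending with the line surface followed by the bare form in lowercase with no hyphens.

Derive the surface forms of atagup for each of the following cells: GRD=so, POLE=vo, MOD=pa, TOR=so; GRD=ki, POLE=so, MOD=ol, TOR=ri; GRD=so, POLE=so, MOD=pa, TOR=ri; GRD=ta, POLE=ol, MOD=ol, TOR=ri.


cell GRD=so, POLE=vo, MOD=pa, TOR=so:
underlying: atagup-f-a-dad-pv
1. o -> e, u -> i / F C0 _: no change
2. 0 -> e / C _ C: inserts after position(s) 6, 11, 12: atagupefadadepev
3. b -> p, d -> t, g -> k, v -> f, z -> s / _ #: fires at position(s) 16: atagupefadadepef
surface: atagupefadadepef

cell GRD=ki, POLE=so, MOD=ol, TOR=ri:
underlying: atagup-tis-um-ga-lab
1. o -> e, u -> i / F C0 _: fires at position(s) 10: ataguptisimgalab
2. 0 -> e / C _ C: inserts after position(s) 6, 11: atagupetisimegalab
3. b -> p, d -> t, g -> k, v -> f, z -> s / _ #: fires at position(s) 18: atagupetisimegalap
surface: atagupetisimegalap

cell GRD=so, POLE=so, MOD=pa, TOR=ri:
underlying: atagup-tis-a-dad-lab
1. o -> e, u -> i / F C0 _: no change
2. 0 -> e / C _ C: inserts after position(s) 6, 13: atagupetisadadelab
3. b -> p, d -> t, g -> k, v -> f, z -> s / _ #: fires at position(s) 18: atagupetisadadelap
surface: atagupetisadadelap

cell GRD=ta, POLE=ol, MOD=ol, TOR=ri:
underlying: atagup-o-fo-ga-lab
1. o -> e, u -> i / F C0 _: no change
2. 0 -> e / C _ C: no change
3. b -> p, d -> t, g -> k, v -> f, z -> s / _ #: fires at position(s) 14: atagupofogalap
surface: atagupofogalap


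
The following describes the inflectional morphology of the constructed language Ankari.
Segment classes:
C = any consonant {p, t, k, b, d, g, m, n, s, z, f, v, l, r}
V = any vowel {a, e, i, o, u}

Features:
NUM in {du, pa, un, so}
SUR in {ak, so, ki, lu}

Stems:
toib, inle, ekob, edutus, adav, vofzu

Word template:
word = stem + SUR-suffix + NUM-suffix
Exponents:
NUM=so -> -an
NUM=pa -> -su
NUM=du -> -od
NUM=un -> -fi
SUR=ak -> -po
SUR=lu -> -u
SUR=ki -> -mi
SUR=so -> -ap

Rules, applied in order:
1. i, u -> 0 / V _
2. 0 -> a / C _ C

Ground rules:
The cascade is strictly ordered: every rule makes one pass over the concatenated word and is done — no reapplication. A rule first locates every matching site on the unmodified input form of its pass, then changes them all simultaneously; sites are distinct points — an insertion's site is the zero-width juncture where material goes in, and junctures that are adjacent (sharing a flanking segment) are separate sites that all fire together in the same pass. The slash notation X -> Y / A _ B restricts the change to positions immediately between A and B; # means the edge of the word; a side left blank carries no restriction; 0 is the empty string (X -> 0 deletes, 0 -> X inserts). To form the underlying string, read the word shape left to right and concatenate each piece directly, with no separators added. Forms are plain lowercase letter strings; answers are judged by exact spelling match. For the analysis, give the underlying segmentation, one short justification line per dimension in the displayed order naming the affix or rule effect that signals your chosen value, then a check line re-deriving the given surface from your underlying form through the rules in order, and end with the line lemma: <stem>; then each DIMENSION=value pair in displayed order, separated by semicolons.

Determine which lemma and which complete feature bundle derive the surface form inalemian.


underlying: inle-mi-an
NUM=so - signalled by the affix -an
SUR=ki - signalled by the affix -mi
check: inlemian -> inlemian -> inalemian
lemma: inle; NUM=so; SUR=ki


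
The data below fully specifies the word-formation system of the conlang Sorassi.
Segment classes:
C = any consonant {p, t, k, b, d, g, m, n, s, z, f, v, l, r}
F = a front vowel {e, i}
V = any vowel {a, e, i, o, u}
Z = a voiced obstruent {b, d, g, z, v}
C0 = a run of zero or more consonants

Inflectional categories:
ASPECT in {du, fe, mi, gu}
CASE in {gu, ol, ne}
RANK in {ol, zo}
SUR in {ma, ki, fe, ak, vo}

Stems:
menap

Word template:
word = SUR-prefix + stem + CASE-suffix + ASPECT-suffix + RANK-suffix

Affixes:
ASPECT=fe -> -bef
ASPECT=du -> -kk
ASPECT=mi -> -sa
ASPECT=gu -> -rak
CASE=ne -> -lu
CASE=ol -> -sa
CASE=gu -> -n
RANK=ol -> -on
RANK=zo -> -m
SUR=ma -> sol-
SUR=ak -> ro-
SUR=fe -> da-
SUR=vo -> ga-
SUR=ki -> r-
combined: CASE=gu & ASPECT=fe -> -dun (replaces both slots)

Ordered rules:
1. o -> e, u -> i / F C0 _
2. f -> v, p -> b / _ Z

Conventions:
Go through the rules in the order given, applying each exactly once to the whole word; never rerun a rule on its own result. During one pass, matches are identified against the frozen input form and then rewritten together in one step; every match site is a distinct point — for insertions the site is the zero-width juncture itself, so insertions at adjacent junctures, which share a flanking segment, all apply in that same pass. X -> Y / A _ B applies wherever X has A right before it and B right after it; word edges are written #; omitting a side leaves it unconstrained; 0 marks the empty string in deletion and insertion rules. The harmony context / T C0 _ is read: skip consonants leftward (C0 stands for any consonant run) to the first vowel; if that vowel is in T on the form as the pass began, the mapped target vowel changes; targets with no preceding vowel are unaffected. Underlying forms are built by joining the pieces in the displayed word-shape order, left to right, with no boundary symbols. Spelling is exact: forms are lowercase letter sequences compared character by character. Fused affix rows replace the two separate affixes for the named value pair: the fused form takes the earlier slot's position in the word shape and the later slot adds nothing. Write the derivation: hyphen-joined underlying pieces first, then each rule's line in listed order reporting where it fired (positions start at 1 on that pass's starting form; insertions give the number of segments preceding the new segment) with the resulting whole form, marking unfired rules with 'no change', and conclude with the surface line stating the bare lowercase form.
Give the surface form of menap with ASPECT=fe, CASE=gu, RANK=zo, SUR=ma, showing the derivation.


underlying: sol-menap-dun-m
1. o -> e, u -> i / F C0 _: no change
2. f -> v, p -> b / _ Z: fires at position(s) 8: solmenabdunm
surface: solmenabdunm


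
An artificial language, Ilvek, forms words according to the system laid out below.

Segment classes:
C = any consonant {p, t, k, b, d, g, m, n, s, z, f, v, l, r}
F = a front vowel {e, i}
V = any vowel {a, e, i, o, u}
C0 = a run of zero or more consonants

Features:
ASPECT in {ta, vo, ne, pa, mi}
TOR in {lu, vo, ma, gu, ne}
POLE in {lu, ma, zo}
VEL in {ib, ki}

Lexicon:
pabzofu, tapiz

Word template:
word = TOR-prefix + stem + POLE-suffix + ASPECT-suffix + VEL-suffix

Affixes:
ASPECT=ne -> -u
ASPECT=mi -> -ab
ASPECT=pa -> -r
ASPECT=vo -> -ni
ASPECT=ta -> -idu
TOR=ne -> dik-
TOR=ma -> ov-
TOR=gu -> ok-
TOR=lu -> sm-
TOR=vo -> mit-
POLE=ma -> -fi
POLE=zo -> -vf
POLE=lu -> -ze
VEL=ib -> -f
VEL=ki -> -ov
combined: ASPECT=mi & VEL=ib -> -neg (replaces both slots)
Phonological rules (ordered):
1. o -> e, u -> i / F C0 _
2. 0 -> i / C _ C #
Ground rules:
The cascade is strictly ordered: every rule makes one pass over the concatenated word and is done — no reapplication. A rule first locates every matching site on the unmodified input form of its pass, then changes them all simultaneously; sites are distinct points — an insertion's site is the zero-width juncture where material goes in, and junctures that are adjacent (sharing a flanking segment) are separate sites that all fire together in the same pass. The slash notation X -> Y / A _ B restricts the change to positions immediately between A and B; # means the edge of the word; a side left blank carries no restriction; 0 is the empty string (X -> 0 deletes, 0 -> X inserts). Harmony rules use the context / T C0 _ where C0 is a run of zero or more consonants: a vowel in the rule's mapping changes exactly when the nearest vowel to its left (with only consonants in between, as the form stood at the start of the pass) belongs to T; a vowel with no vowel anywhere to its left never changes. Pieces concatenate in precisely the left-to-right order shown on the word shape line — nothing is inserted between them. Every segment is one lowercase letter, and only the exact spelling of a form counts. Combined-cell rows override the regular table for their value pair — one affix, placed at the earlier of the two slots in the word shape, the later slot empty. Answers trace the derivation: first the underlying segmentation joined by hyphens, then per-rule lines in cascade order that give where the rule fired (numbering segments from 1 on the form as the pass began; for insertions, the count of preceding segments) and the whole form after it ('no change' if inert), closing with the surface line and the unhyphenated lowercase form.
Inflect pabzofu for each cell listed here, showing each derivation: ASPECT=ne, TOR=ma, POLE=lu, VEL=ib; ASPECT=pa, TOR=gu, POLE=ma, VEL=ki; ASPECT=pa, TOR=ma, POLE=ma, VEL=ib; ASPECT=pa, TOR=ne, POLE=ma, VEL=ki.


cell ASPECT=ne, TOR=ma, POLE=lu, VEL=ib:
underlying: ov-pabzofu-ze-u-f
1. o -> e, u -> i / F C0 _: fires at position(s) 12: ovpabzofuzeif
2. 0 -> i / C _ C #: no change
surface: ovpabzofuzeif

cell ASPECT=pa, TOR=gu, POLE=ma, VEL=ki:
underlying: ok-pabzofu-fi-r-ov
1. o -> e, u -> i / F C0 _: fires at position(s) 13: okpabzofufirev
2. 0 -> i / C _ C #: no change
surface: okpabzofufirev

cell ASPECT=pa, TOR=ma, POLE=ma, VEL=ib:
underlying: ov-pabzofu-fi-r-f
1. o -> e, u -> i / F C0 _: no change
2. 0 -> i / C _ C #: inserts after position(s) 12: ovpabzofufirif
surface: ovpabzofufirif

cell ASPECT=pa, TOR=ne, POLE=ma, VEL=ki:
underlying: dik-pabzofu-fi-r-ov
1. o -> e, u -> i / F C0 _: fires at position(s) 14: dikpabzofufirev
2. 0 -> i / C _ C #: no change
surface: dikpabzofufirev


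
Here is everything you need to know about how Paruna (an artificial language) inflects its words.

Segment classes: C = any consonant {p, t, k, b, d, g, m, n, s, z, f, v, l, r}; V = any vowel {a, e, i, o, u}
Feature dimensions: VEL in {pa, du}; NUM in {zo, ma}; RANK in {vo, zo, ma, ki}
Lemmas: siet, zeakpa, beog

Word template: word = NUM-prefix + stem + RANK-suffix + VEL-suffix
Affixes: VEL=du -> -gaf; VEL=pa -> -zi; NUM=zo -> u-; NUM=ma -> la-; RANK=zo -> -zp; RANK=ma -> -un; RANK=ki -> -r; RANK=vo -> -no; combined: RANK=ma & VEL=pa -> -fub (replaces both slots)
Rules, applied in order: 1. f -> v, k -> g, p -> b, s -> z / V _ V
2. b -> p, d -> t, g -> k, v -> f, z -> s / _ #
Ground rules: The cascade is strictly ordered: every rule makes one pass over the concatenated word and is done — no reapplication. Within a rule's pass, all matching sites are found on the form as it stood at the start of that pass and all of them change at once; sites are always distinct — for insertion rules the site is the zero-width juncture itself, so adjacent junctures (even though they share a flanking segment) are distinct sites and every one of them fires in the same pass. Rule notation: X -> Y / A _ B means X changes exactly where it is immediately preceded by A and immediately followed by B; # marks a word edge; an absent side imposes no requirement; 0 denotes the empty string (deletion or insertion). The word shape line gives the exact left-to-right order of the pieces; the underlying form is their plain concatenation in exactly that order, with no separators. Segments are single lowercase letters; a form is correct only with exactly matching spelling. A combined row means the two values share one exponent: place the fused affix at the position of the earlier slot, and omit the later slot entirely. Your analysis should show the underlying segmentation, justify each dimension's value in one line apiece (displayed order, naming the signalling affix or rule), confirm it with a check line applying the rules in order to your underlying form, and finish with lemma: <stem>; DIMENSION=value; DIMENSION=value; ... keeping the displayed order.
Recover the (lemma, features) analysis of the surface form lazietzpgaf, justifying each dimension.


underlying: la-siet-zp-gaf
VEL=du - signalled by the affix -gaf
NUM=ma - signalled by the affix la-
RANK=zo - signalled by the affix -zp
check: lasietzpgaf -> lazietzpgaf -> lazietzpgaf
lemma: siet; VEL=du; NUM=ma; RANK=zo


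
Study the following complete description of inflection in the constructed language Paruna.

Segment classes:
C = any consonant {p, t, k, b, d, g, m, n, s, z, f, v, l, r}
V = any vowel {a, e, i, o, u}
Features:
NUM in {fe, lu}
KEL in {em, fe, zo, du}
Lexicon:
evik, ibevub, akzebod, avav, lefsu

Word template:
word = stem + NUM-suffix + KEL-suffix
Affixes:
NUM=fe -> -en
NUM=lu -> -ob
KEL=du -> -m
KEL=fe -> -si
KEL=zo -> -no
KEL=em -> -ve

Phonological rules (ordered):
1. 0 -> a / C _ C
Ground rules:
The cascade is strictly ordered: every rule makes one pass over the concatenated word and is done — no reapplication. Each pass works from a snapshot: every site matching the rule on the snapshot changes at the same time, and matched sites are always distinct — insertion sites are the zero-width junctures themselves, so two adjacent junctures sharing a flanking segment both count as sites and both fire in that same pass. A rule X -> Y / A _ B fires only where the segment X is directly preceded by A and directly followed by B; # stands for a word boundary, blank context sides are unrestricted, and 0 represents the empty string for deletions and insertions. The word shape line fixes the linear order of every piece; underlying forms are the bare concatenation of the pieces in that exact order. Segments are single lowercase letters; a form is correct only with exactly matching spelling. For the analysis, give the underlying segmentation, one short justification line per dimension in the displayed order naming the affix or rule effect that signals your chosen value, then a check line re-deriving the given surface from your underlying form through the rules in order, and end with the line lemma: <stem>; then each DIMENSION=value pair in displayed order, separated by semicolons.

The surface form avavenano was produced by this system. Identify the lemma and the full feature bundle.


underlying: avav-en-no
NUM=fe - signalled by the affix -en
KEL=zo - signalled by the affix -no
check: avavenno -> avavenano
lemma: avav; NUM=fe; KEL=zo


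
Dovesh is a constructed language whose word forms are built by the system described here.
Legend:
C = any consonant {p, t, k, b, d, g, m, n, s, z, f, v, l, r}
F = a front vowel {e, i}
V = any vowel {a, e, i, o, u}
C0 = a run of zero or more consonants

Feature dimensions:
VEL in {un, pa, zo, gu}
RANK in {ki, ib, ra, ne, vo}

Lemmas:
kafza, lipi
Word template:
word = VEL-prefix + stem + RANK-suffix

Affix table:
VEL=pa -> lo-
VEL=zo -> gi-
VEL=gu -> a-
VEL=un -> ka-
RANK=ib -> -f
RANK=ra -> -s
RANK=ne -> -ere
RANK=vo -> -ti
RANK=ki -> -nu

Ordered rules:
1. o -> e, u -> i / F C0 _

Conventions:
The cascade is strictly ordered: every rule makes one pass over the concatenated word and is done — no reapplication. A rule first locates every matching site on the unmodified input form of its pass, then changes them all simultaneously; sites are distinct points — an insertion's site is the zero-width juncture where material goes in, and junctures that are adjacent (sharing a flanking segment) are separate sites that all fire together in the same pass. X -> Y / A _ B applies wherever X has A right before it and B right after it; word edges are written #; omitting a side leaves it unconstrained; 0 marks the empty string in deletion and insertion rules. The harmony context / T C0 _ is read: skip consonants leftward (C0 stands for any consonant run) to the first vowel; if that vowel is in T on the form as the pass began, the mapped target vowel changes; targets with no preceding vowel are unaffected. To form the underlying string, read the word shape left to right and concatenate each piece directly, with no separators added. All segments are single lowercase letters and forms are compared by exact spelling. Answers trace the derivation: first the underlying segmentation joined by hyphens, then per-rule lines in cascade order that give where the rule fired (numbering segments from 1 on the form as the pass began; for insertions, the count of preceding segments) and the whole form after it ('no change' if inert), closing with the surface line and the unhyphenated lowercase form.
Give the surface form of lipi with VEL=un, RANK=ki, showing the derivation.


underlying: ka-lipi-nu
1. o -> e, u -> i / F C0 _: fires at position(s) 8: kalipini
surface: kalipini
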